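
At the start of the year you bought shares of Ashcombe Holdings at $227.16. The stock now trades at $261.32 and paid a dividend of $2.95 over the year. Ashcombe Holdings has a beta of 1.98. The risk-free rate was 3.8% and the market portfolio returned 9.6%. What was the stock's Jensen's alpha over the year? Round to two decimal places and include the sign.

Realised HPR = (P1 + D1 − P0) / P0 = (261.32 + 2.95 − 227.16) / 227.16 = 37.11 / 227.16 = 16.3365%
MRP = 9.6% − 3.8% = 5.80%
CAPM required = R_f + β·MRP = 3.8% + 1.98 × 5.8% = 15.2840%
α = realised − required = 16.3365% − 15.2840% = +1.05%

+1.05%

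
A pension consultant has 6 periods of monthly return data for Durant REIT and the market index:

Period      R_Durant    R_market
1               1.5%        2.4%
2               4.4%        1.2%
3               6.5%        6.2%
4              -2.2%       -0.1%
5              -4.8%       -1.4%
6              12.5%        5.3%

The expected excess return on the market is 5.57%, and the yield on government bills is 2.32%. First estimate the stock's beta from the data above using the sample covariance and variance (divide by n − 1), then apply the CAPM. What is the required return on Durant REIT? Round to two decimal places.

Mean R_i = (1.5 + 4.4 + 6.5 − 2.2 − 4.8 + 12.5) / 6 = 2.9833%
Mean R_m = (2.4 + 1.2 + 6.2 − 0.1 − 1.4 + 5.3) / 6 = 2.2667%
Σ(R_i − R̄_i)(R_m − R̄_m) = 81.7967  ⇒  Cov = 81.7967 / 5 = 16.3593
Σ(R_m − R̄_m)² = 44.8733  ⇒  Var(R_m) = 44.8733 / 5 = 8.9747
β = Cov / Var(R_m) = 16.3593 / 8.9747 = 1.8228
E(R) = R_f + β × MRP = 2.32% + 1.8228 × 5.57% = 12.47%

12.47%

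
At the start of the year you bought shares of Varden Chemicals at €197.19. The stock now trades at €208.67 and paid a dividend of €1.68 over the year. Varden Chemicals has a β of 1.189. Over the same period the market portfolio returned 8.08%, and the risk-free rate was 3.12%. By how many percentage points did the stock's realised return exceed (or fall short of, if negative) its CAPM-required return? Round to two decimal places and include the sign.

Realised HPR = (P1 + D1 − P0) / P0 = (208.67 + 1.68 − 197.19) / 197.19 = 13.16 / 197.19 = 6.6738%
MRP = 8.08% − 3.12% = 4.96%
CAPM required = R_f + β·MRP = 3.12% + 1.189 × 4.96% = 9.01744%
α = realised − required = 6.6738% − 9.01744% = -2.34%

-2.34%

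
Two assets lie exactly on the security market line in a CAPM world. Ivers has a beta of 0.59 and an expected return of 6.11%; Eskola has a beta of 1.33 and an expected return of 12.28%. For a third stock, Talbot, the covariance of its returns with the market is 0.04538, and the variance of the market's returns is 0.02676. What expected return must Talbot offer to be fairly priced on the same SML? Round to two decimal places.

MRP = (12.28% − 6.11%) / (1.33 − 0.59) = 8.3378%
R_f = 6.11% − 0.59 × 8.3378% = 1.1907%
β_Talbot = Cov / Var(R_m) = 0.04538 / 0.02676 = 1.6958
E(R_Talbot) = R_f + β × MRP = 1.1907% + 1.6958 × 8.3378% = 15.33%

15.33%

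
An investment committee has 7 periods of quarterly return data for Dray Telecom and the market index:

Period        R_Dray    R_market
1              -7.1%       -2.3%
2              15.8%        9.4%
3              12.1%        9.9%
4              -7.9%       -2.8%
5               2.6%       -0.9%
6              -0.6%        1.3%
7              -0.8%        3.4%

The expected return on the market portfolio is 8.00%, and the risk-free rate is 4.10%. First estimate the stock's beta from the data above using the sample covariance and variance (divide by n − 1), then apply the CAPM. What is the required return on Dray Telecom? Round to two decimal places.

Mean R_i = (-7.1 + 15.8 + 12.1 − 7.9 + 2.6 − 0.6 − 0.8) / 7 = 2.0143%
Mean R_m = (-2.3 + 9.4 + 9.9 − 2.8 − 0.9 + 1.3 + 3.4) / 7 = 2.5714%
Σ(R_i − R̄_i)(R_m − R̄_m) = 264.6629  ⇒  Cov = 264.6629 / 6 = 44.1105
Σ(R_m − R̄_m)² = 167.2743  ⇒  Var(R_m) = 167.2743 / 6 = 27.8791
β = Cov / Var(R_m) = 44.1105 / 27.8791 = 1.5822
MRP = 8.00% − 4.10% = 3.90%
E(R) = R_f + β × MRP = 4.10% + 1.5822 × 3.90% = 10.27%

10.27%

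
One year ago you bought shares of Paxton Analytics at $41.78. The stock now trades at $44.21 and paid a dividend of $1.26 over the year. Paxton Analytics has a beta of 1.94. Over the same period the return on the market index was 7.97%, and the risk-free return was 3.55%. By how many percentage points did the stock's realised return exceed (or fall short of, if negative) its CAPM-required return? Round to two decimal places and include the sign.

Realised HPR = (P1 + D1 − P0) / P0 = (44.21 + 1.26 − 41.78) / 41.78 = 3.69 / 41.78 = 8.8320%
MRP = 7.97% − 3.55% = 4.42%
CAPM required = R_f + β·MRP = 3.55% + 1.94 × 4.42% = 12.1248%
α = realised − required = 8.8320% − 12.1248% = -3.29%

-3.29%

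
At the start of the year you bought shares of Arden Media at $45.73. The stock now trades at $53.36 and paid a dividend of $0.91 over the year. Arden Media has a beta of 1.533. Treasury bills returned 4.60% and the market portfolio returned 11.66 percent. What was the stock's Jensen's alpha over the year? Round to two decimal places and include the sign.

+3.25%

Realised HPR = (P1 + D1 − P0) / P0 = (53.36 + 0.91 − 45.73) / 45.73 = 8.54 / 45.73 = 18.6748%
MRP = 11.66% − 4.60% = 7.06%
CAPM required = R_f + β·MRP = 4.60% + 1.533 × 7.06% = 15.42298%
α = realised − required = 18.6748% − 15.42298% = +3.25%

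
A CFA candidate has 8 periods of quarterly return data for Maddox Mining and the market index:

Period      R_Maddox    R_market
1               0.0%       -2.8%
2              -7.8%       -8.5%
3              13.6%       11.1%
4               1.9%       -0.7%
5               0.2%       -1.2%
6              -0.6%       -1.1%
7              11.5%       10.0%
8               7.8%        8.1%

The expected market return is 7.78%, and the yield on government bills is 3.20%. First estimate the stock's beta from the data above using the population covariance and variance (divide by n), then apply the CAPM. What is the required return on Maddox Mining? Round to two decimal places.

7.79%

Mean R_i = (0.0 − 7.8 + 13.6 + 1.9 + 0.2 − 0.6 + 11.5 + 7.8) / 8 = 3.3250%
Mean R_m = (-2.8 − 8.5 + 11.1 − 0.7 − 1.2 − 1.1 + 10.0 + 8.1) / 8 = 1.8625%
Σ(R_i − R̄_i)(R_m − R̄_m) = 344.9875  ⇒  Cov = 344.9875 / 8 = 43.1234
Σ(R_m − R̄_m)² = 344.2988  ⇒  Var(R_m) = 344.2988 / 8 = 43.0374
β = Cov / Var(R_m) = 43.1234 / 43.0374 = 1.0020
MRP = 7.78% − 3.20% = 4.58%
E(R) = R_f + β × MRP = 3.20% + 1.0020 × 4.58% = 7.79%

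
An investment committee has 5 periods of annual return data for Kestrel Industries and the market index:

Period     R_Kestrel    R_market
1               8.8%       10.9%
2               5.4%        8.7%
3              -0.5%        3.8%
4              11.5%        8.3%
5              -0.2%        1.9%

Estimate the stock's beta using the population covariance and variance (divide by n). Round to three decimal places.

1.223

Mean R_i = (8.8 + 5.4 − 0.5 + 11.5 − 0.2) / 5 = 5.0000%
Mean R_m = (10.9 + 8.7 + 3.8 + 8.3 + 1.9) / 5 = 6.7200%
Σ(R_i − R̄_i)(R_m − R̄_m) = 68.0700  ⇒  Cov = 68.0700 / 5 = 13.6140
Σ(R_m − R̄_m)² = 55.6480  ⇒  Var(R_m) = 55.6480 / 5 = 11.1296
β = Cov / Var(R_m) = 13.6140 / 11.1296 = 1.2232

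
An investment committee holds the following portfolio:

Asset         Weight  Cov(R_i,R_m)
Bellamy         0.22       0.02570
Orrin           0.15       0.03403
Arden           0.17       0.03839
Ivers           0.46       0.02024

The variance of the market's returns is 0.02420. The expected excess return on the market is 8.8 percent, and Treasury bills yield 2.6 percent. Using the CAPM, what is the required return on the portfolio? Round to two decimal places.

β_Bellamy = 0.02570 / 0.02420 = 1.0620
β_Orrin = 0.03403 / 0.02420 = 1.4062
β_Arden = 0.03839 / 0.02420 = 1.5864
β_Ivers = 0.02024 / 0.02420 = 0.8364
β_P = Σ w_i β_i = 0.22×1.0620 + 0.15×1.4062 + 0.17×1.5864 + 0.46×0.8364 = 1.0990
E(R_P) = R_f + β_P × MRP = 2.6% + 1.0990 × 8.8% = 12.27%

12.27%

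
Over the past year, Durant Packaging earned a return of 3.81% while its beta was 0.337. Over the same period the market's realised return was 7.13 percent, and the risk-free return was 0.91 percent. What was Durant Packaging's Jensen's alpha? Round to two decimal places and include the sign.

Market excess return = 7.13% − 0.91% = 6.22%
CAPM benchmark = R_f + β(R_m − R_f) = 0.91% + 0.337 × 6.22% = 3.00614%
α = actual − benchmark = 3.81% − 3.00614% = +0.80%

+0.80%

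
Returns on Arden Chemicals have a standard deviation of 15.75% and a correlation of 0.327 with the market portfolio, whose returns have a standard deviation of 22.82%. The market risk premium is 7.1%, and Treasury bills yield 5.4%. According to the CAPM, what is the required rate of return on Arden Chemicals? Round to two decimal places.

β = ρ × σ_i / σ_m = 0.327 × 15.75% / 22.82% = 0.2257
E(R) = 5.4% + 0.2257 × 7.1% = 7.00%

7.00%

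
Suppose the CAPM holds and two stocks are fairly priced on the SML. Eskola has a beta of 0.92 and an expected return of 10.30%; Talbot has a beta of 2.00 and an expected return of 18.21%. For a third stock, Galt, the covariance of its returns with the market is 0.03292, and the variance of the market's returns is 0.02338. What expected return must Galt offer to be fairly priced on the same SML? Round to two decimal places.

13.87%

MRP = (18.21% − 10.30%) / (2.00 − 0.92) = 7.3241%
R_f = 10.30% − 0.92 × 7.3241% = 3.5618%
β_Galt = Cov / Var(R_m) = 0.03292 / 0.02338 = 1.4080
E(R_Galt) = R_f + β × MRP = 3.5618% + 1.4080 × 7.3241% = 13.87%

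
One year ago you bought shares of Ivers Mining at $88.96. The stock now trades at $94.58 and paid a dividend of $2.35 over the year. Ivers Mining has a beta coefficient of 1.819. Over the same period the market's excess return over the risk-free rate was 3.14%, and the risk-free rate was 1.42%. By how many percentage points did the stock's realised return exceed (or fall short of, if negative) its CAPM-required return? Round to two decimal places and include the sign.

+1.83%

Realised HPR = (P1 + D1 − P0) / P0 = (94.58 + 2.35 − 88.96) / 88.96 = 7.97 / 88.96 = 8.9591%
CAPM required = R_f + β·MRP = 1.42% + 1.819 × 3.14% = 7.13166%
α = realised − required = 8.9591% − 7.13166% = +1.83%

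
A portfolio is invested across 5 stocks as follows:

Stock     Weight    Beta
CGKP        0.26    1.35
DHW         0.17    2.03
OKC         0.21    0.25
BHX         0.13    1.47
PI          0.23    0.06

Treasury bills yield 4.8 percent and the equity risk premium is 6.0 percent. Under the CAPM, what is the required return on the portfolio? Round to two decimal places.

β_P = Σ w_i β_i = 0.26×1.35 + 0.17×2.03 + 0.21×0.25 + 0.13×1.47 + 0.23×0.06 = 0.9535
E(R_P) = R_f + β_P × MRP = 4.8% + 0.9535 × 6.0% = 10.52%

10.52%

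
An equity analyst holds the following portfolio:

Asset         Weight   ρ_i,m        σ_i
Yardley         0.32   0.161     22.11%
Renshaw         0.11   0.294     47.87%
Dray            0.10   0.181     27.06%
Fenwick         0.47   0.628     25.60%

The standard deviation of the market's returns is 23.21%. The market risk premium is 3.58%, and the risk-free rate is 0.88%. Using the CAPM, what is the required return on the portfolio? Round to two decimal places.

β_Yardley = 0.161 × 22.11% / 23.21% = 0.1534
β_Renshaw = 0.294 × 47.87% / 23.21% = 0.6064
β_Dray = 0.181 × 27.06% / 23.21% = 0.2110
β_Fenwick = 0.628 × 25.60% / 23.21% = 0.6927
β_P = Σ w_i β_i = 0.32×0.1534 + 0.11×0.6064 + 0.10×0.2110 + 0.47×0.6927 = 0.4625
E(R_P) = R_f + β_P × MRP = 0.88% + 0.4625 × 3.58% = 2.54%

2.54%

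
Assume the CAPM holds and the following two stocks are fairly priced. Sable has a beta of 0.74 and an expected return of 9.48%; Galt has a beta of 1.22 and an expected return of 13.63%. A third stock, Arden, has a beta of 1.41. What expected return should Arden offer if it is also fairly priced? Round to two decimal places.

MRP (SML slope) = (13.63% − 9.48%) / (1.22 − 0.74) = 4.15% / 0.48 = 8.6458%
R_f (intercept) = 9.48% − 0.74 × 8.6458% = 3.0821%
E(R_Arden) = R_f + β × MRP = 3.0821% + 1.41 × 8.6458% = 15.27%

15.27%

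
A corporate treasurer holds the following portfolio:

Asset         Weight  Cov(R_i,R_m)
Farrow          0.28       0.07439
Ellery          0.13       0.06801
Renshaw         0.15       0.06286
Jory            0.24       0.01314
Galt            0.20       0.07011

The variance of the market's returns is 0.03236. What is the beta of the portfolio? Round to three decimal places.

β_Farrow = 0.07439 / 0.03236 = 2.2988
β_Ellery = 0.06801 / 0.03236 = 2.1017
β_Renshaw = 0.06286 / 0.03236 = 1.9425
β_Jory = 0.01314 / 0.03236 = 0.4061
β_Galt = 0.07011 / 0.03236 = 2.1666
β_P = Σ w_i β_i = 0.28×2.2988 + 0.13×2.1017 + 0.15×1.9425 + 0.24×0.4061 + 0.20×2.1666 = 1.7390

1.739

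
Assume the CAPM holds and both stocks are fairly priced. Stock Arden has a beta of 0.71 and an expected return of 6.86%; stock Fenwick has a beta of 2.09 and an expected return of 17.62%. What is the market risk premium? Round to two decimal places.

Both satisfy E(R) = R_f + β·MRP, so the slope of the SML is
MRP = (17.62% − 6.86%) / (2.09 − 0.71) = 10.76% / 1.38 = 7.7971%

7.80%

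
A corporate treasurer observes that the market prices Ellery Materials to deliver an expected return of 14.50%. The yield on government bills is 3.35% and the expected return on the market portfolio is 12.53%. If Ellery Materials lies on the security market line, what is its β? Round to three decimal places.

1.215

MRP = 12.53% − 3.35% = 9.18%
β = (E(R) − R_f) / MRP = (14.50% − 3.35%) / 9.18% = 11.15% / 9.18% = 1.215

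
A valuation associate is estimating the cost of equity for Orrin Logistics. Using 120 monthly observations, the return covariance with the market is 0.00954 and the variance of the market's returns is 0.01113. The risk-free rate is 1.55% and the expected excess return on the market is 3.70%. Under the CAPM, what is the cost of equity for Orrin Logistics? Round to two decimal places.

4.72%

β = Cov(R_i, R_m) / Var(R_m) = 0.00954 / 0.01113 = 0.8571
E(R) = R_f + β × MRP = 1.55% + 0.8571 × 3.70% = 4.72%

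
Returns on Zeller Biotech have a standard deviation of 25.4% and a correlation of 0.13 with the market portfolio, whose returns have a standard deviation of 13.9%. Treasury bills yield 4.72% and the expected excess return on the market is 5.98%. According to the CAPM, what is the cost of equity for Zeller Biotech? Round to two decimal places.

β = ρ × σ_i / σ_m = 0.13 × 25.4% / 13.9% = 0.2376
E(R) = 4.72% + 0.2376 × 5.98% = 6.14%

6.14%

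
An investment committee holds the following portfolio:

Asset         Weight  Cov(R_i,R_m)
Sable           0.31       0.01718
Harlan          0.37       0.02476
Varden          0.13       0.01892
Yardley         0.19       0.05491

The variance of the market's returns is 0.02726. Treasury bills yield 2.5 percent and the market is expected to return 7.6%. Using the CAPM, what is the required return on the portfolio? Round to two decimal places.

7.62%

β_Sable = 0.01718 / 0.02726 = 0.6302
β_Harlan = 0.02476 / 0.02726 = 0.9083
β_Varden = 0.01892 / 0.02726 = 0.6941
β_Yardley = 0.05491 / 0.02726 = 2.0143
β_P = Σ w_i β_i = 0.31×0.6302 + 0.37×0.9083 + 0.13×0.6941 + 0.19×2.0143 = 1.0044
MRP = 7.6% − 2.5% = 5.10%
E(R_P) = R_f + β_P × MRP = 2.5% + 1.0044 × 5.1% = 7.62%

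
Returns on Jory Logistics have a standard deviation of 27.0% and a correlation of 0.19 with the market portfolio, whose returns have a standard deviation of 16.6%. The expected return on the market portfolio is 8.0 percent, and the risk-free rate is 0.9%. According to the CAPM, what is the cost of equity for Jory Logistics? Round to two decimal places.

β = ρ × σ_i / σ_m = 0.19 × 27.0% / 16.6% = 0.3090
MRP = 8.0% − 0.9% = 7.10%
E(R) = 0.9% + 0.3090 × 7.1% = 3.09%

3.09%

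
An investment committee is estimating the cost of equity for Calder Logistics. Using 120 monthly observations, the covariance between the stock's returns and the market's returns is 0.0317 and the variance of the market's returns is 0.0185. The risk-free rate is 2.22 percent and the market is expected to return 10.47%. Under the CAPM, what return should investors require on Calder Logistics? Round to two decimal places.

16.36%

β = Cov(R_i, R_m) / Var(R_m) = 0.0317 / 0.0185 = 1.7135
MRP = 10.47% − 2.22% = 8.25%
E(R) = R_f + β × MRP = 2.22% + 1.7135 × 8.25% = 16.36%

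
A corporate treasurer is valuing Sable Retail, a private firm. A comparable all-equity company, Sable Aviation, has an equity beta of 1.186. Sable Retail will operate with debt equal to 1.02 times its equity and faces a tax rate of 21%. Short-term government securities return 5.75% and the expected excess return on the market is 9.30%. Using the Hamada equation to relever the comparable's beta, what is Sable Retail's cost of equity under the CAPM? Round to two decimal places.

β_L = β_U × [1 + (1 − t)(D/E)] = 1.186 × [1 + (1 − 0.21) × 1.02]
    = 1.186 × [1 + 0.79 × 1.02] = 1.186 × 1.8058 = 2.1417
E(R) = R_f + β_L × MRP = 5.75% + 2.1417 × 9.30% = 25.67%

25.67%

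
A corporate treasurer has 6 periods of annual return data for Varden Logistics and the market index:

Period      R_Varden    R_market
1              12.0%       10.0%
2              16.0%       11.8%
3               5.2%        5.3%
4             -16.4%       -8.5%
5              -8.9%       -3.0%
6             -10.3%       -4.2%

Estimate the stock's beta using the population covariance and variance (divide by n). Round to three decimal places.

Mean R_i = (12.0 + 16.0 + 5.2 − 16.4 − 8.9 − 10.3) / 6 = -0.4000%
Mean R_m = (10.0 + 11.8 + 5.3 − 8.5 − 3.0 − 4.2) / 6 = 1.9000%
Σ(R_i − R̄_i)(R_m − R̄_m) = 550.2800  ⇒  Cov = 550.2800 / 6 = 91.7133
Σ(R_m − R̄_m)² = 344.5600  ⇒  Var(R_m) = 344.5600 / 6 = 57.4267
β = Cov / Var(R_m) = 91.7133 / 57.4267 = 1.5970

1.597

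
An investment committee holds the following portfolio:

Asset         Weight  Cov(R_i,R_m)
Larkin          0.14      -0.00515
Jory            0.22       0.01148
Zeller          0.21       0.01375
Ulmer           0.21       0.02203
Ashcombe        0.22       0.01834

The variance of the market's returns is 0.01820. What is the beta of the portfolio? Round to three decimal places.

β_Larkin = -0.00515 / 0.01820 = -0.2830
β_Jory = 0.01148 / 0.01820 = 0.6308
β_Zeller = 0.01375 / 0.01820 = 0.7555
β_Ulmer = 0.02203 / 0.01820 = 1.2104
β_Ashcombe = 0.01834 / 0.01820 = 1.0077
β_P = Σ w_i β_i = 0.14×-0.2830 + 0.22×0.6308 + 0.21×0.7555 + 0.21×1.2104 + 0.22×1.0077 = 0.7337

0.734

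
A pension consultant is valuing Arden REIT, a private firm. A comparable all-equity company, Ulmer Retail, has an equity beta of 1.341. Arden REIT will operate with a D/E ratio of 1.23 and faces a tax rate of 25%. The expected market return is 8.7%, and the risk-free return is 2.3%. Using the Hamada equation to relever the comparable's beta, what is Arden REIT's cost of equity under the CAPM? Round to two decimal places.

18.80%

β_L = β_U × [1 + (1 − t)(D/E)] = 1.341 × [1 + (1 − 0.25) × 1.23]
    = 1.341 × [1 + 0.75 × 1.23] = 1.341 × 1.9225 = 2.5781
MRP = 8.7% − 2.3% = 6.40%
E(R) = R_f + β_L × MRP = 2.3% + 2.5781 × 6.4% = 18.80%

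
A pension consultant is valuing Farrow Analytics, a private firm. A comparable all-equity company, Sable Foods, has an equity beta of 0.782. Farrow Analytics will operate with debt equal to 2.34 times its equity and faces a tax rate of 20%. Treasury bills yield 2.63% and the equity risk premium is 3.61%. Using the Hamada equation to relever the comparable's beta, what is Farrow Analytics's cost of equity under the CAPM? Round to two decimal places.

β_L = β_U × [1 + (1 − t)(D/E)] = 0.782 × [1 + (1 − 0.20) × 2.34]
    = 0.782 × [1 + 0.80 × 2.34] = 0.782 × 2.8720 = 2.2459
E(R) = R_f + β_L × MRP = 2.63% + 2.2459 × 3.61% = 10.74%

10.74%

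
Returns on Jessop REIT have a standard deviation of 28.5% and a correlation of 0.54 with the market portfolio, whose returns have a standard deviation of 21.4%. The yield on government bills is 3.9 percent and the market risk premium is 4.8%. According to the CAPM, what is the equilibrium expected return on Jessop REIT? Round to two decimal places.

β = ρ × σ_i / σ_m = 0.54 × 28.5% / 21.4% = 0.7192
E(R) = 3.9% + 0.7192 × 4.8% = 7.35%

7.35%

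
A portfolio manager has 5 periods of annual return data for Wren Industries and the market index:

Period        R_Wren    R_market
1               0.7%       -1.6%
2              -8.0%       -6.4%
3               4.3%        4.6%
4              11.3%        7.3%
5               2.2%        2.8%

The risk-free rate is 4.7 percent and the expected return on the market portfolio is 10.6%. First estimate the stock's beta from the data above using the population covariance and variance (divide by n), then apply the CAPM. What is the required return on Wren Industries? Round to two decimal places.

11.99%

Mean R_i = (0.7 − 8.0 + 4.3 + 11.3 + 2.2) / 5 = 2.1000%
Mean R_m = (-1.6 − 6.4 + 4.6 + 7.3 + 2.8) / 5 = 1.3400%
Σ(R_i − R̄_i)(R_m − R̄_m) = 144.4400  ⇒  Cov = 144.4400 / 5 = 28.8880
Σ(R_m − R̄_m)² = 116.8320  ⇒  Var(R_m) = 116.8320 / 5 = 23.3664
β = Cov / Var(R_m) = 28.8880 / 23.3664 = 1.2363
MRP = 10.6% − 4.7% = 5.90%
E(R) = R_f + β × MRP = 4.7% + 1.2363 × 5.9% = 11.99%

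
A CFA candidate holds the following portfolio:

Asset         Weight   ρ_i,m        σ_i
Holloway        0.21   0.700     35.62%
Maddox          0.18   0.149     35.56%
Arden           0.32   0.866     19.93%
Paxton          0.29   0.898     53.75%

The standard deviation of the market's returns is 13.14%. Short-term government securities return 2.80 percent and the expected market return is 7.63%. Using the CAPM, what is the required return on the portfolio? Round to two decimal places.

12.25%

β_Holloway = 0.700 × 35.62% / 13.14% = 1.8976
β_Maddox = 0.149 × 35.56% / 13.14% = 0.4032
β_Arden = 0.866 × 19.93% / 13.14% = 1.3135
β_Paxton = 0.898 × 53.75% / 13.14% = 3.6733
β_P = Σ w_i β_i = 0.21×1.8976 + 0.18×0.4032 + 0.32×1.3135 + 0.29×3.6733 = 1.9566
MRP = 7.63% − 2.80% = 4.83%
E(R_P) = R_f + β_P × MRP = 2.80% + 1.9566 × 4.83% = 12.25%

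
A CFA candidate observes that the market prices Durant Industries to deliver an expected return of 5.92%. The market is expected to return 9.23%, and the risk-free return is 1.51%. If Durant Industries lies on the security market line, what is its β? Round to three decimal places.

0.571

MRP = 9.23% − 1.51% = 7.72%
β = (E(R) − R_f) / MRP = (5.92% − 1.51%) / 7.72% = 4.41% / 7.72% = 0.571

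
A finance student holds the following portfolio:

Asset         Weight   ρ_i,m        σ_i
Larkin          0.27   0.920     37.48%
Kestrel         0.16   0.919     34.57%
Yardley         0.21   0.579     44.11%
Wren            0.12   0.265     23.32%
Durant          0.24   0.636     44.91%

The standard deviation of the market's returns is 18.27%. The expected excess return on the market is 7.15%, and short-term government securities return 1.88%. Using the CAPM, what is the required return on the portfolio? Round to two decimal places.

β_Larkin = 0.920 × 37.48% / 18.27% = 1.8873
β_Kestrel = 0.919 × 34.57% / 18.27% = 1.7389
β_Yardley = 0.579 × 44.11% / 18.27% = 1.3979
β_Wren = 0.265 × 23.32% / 18.27% = 0.3382
β_Durant = 0.636 × 44.91% / 18.27% = 1.5634
β_P = Σ w_i β_i = 0.27×1.8873 + 0.16×1.7389 + 0.21×1.3979 + 0.12×0.3382 + 0.24×1.5634 = 1.4972
E(R_P) = R_f + β_P × MRP = 1.88% + 1.4972 × 7.15% = 12.58%

12.58%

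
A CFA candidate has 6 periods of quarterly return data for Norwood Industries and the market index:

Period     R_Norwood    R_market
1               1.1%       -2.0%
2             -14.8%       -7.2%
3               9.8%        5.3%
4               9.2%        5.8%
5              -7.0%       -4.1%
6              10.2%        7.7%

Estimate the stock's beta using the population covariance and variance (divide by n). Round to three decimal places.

1.639

Mean R_i = (1.1 − 14.8 + 9.8 + 9.2 − 7.0 + 10.2) / 6 = 1.4167%
Mean R_m = (-2.0 − 7.2 + 5.3 + 5.8 − 4.1 + 7.7) / 6 = 0.9167%
Σ(R_i − R̄_i)(R_m − R̄_m) = 309.1083  ⇒  Cov = 309.1083 / 6 = 51.5181
Σ(R_m − R̄_m)² = 188.6283  ⇒  Var(R_m) = 188.6283 / 6 = 31.4381
β = Cov / Var(R_m) = 51.5181 / 31.4381 = 1.6387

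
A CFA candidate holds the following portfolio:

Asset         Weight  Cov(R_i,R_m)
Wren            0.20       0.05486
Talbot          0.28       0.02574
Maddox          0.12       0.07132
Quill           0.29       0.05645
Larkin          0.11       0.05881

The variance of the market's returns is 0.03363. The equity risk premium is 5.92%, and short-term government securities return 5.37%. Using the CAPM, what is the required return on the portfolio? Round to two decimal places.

14.10%

β_Wren = 0.05486 / 0.03363 = 1.6313
β_Talbot = 0.02574 / 0.03363 = 0.7654
β_Maddox = 0.07132 / 0.03363 = 2.1207
β_Quill = 0.05645 / 0.03363 = 1.6786
β_Larkin = 0.05881 / 0.03363 = 1.7487
β_P = Σ w_i β_i = 0.20×1.6313 + 0.28×0.7654 + 0.12×2.1207 + 0.29×1.6786 + 0.11×1.7487 = 1.4742
E(R_P) = R_f + β_P × MRP = 5.37% + 1.4742 × 5.92% = 14.10%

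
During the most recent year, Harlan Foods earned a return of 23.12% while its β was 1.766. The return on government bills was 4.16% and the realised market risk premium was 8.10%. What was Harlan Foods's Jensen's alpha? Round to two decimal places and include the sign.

+4.66%

CAPM benchmark = R_f + β(R_m − R_f) = 4.16% + 1.766 × 8.10% = 18.46460%
α = actual − benchmark = 23.12% − 18.46460% = +4.66%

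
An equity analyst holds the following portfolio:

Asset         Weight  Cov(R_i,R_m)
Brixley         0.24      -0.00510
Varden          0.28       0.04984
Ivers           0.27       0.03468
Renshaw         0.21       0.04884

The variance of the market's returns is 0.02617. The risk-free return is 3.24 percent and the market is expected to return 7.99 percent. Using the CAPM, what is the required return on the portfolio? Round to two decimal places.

β_Brixley = -0.00510 / 0.02617 = -0.1949
β_Varden = 0.04984 / 0.02617 = 1.9045
β_Ivers = 0.03468 / 0.02617 = 1.3252
β_Renshaw = 0.04884 / 0.02617 = 1.8663
β_P = Σ w_i β_i = 0.24×-0.1949 + 0.28×1.9045 + 0.27×1.3252 + 0.21×1.8663 = 1.2362
MRP = 7.99% − 3.24% = 4.75%
E(R_P) = R_f + β_P × MRP = 3.24% + 1.2362 × 4.75% = 9.11%

9.11%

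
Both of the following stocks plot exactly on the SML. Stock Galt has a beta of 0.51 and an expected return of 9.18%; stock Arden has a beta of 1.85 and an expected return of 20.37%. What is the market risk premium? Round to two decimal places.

8.35%

Both satisfy E(R) = R_f + β·MRP, so the slope of the SML is
MRP = (20.37% − 9.18%) / (1.85 − 0.51) = 11.19% / 1.34 = 8.3507%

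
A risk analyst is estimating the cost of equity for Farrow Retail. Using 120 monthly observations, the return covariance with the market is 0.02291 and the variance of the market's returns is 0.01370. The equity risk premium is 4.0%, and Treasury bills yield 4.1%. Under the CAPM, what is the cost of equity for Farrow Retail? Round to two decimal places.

10.79%

β = Cov(R_i, R_m) / Var(R_m) = 0.02291 / 0.01370 = 1.6723
E(R) = R_f + β × MRP = 4.1% + 1.6723 × 4.0% = 10.79%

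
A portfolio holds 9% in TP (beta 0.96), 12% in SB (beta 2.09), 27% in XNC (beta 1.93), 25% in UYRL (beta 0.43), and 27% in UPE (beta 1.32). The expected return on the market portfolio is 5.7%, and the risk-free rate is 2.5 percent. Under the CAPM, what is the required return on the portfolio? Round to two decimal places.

6.73%

β_P = Σ w_i β_i = 0.09×0.96 + 0.12×2.09 + 0.27×1.93 + 0.25×0.43 + 0.27×1.32 = 1.3222
MRP = 5.7% − 2.5% = 3.20%
E(R_P) = R_f + β_P × MRP = 2.5% + 1.3222 × 3.2% = 6.73%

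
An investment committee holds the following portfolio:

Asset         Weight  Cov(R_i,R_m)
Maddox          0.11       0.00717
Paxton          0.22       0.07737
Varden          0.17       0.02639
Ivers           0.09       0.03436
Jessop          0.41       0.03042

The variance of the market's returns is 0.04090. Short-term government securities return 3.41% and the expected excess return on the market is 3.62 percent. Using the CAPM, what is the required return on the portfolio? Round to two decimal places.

6.76%

β_Maddox = 0.00717 / 0.04090 = 0.1753
β_Paxton = 0.07737 / 0.04090 = 1.8917
β_Varden = 0.02639 / 0.04090 = 0.6452
β_Ivers = 0.03436 / 0.04090 = 0.8401
β_Jessop = 0.03042 / 0.04090 = 0.7438
β_P = Σ w_i β_i = 0.11×0.1753 + 0.22×1.8917 + 0.17×0.6452 + 0.09×0.8401 + 0.41×0.7438 = 0.9257
E(R_P) = R_f + β_P × MRP = 3.41% + 0.9257 × 3.62% = 6.76%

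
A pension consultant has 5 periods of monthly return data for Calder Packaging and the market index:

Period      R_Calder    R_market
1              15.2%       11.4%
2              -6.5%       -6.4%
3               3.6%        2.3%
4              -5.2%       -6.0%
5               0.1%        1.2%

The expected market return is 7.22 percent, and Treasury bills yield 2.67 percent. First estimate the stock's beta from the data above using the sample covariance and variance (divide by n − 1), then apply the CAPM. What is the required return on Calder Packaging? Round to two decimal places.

Mean R_i = (15.2 − 6.5 + 3.6 − 5.2 + 0.1) / 5 = 1.4400%
Mean R_m = (11.4 − 6.4 + 2.3 − 6.0 + 1.2) / 5 = 0.5000%
Σ(R_i − R̄_i)(R_m − R̄_m) = 250.8800  ⇒  Cov = 250.8800 / 4 = 62.7200
Σ(R_m − R̄_m)² = 212.4000  ⇒  Var(R_m) = 212.4000 / 4 = 53.1000
β = Cov / Var(R_m) = 62.7200 / 53.1000 = 1.1812
MRP = 7.22% − 2.67% = 4.55%
E(R) = R_f + β × MRP = 2.67% + 1.1812 × 4.55% = 8.04%

8.04%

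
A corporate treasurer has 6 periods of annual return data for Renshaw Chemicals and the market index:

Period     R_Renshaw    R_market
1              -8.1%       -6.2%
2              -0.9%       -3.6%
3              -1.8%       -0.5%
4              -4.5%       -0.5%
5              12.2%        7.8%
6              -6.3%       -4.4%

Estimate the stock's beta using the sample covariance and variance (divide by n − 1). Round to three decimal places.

Mean R_i = (-8.1 − 0.9 − 1.8 − 4.5 + 12.2 − 6.3) / 6 = -1.5667%
Mean R_m = (-6.2 − 3.6 − 0.5 − 0.5 + 7.8 − 4.4) / 6 = -1.2333%
Σ(R_i − R̄_i)(R_m − R̄_m) = 167.8967  ⇒  Cov = 167.8967 / 5 = 33.5793
Σ(R_m − R̄_m)² = 122.9733  ⇒  Var(R_m) = 122.9733 / 5 = 24.5947
β = Cov / Var(R_m) = 33.5793 / 24.5947 = 1.3653

1.365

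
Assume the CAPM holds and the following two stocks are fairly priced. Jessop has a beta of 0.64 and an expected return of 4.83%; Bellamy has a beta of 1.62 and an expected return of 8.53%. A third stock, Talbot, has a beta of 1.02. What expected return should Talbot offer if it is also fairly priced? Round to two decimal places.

MRP (SML slope) = (8.53% − 4.83%) / (1.62 − 0.64) = 3.70% / 0.98 = 3.7755%
R_f (intercept) = 4.83% − 0.64 × 3.7755% = 2.4137%
E(R_Talbot) = R_f + β × MRP = 2.4137% + 1.02 × 3.7755% = 6.26%

6.26%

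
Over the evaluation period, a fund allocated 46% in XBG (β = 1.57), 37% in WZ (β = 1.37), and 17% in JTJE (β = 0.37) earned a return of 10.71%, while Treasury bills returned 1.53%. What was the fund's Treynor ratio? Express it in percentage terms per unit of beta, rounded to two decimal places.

7.11%

β_P = 0.46×1.57 + 0.37×1.37 + 0.17×0.37 = 1.2920
Treynor = (R_P − R_f) / β_P = (10.71% − 1.53%) / 1.2920 = 9.18% / 1.2920 = 7.11%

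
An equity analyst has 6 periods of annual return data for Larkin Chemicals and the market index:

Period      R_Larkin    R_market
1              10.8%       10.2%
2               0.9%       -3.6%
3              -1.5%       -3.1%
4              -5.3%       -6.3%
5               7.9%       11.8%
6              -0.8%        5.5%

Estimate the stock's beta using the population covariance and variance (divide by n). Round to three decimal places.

0.681

Mean R_i = (10.8 + 0.9 − 1.5 − 5.3 + 7.9 − 0.8) / 6 = 2.0000%
Mean R_m = (10.2 − 3.6 − 3.1 − 6.3 + 11.8 + 5.5) / 6 = 2.4167%
Σ(R_i − R̄_i)(R_m − R̄_m) = 204.7800  ⇒  Cov = 204.7800 / 6 = 34.1300
Σ(R_m − R̄_m)² = 300.7483  ⇒  Var(R_m) = 300.7483 / 6 = 50.1247
β = Cov / Var(R_m) = 34.1300 / 50.1247 = 0.6809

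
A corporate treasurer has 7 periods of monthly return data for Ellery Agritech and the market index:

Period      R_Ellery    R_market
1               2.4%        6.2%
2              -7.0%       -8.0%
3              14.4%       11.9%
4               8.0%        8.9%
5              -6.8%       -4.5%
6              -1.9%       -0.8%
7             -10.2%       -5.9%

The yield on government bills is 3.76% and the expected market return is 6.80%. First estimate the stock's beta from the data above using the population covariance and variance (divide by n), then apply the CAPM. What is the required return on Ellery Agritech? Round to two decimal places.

7.10%

Mean R_i = (2.4 − 7.0 + 14.4 + 8.0 − 6.8 − 1.9 − 10.2) / 7 = -0.1571%
Mean R_m = (6.2 − 8.0 + 11.9 + 8.9 − 4.5 − 0.8 − 5.9) / 7 = 1.1143%
Σ(R_i − R̄_i)(R_m − R̄_m) = 406.9657  ⇒  Cov = 406.9657 / 7 = 58.1380
Σ(R_m − R̄_m)² = 370.2686  ⇒  Var(R_m) = 370.2686 / 7 = 52.8955
β = Cov / Var(R_m) = 58.1380 / 52.8955 = 1.0991
MRP = 6.80% − 3.76% = 3.04%
E(R) = R_f + β × MRP = 3.76% + 1.0991 × 3.04% = 7.10%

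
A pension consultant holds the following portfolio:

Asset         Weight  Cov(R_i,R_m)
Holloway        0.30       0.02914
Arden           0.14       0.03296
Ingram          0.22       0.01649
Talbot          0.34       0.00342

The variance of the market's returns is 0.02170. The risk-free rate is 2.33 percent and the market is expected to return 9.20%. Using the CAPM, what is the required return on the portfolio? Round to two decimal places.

8.08%

β_Holloway = 0.02914 / 0.02170 = 1.3429
β_Arden = 0.03296 / 0.02170 = 1.5189
β_Ingram = 0.01649 / 0.02170 = 0.7599
β_Talbot = 0.00342 / 0.02170 = 0.1576
β_P = Σ w_i β_i = 0.30×1.3429 + 0.14×1.5189 + 0.22×0.7599 + 0.34×0.1576 = 0.8363
MRP = 9.20% − 2.33% = 6.87%
E(R_P) = R_f + β_P × MRP = 2.33% + 0.8363 × 6.87% = 8.08%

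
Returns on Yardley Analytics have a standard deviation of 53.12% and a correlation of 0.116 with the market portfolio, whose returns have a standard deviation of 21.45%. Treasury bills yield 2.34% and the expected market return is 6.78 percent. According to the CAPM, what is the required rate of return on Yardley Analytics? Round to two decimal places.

3.62%

β = ρ × σ_i / σ_m = 0.116 × 53.12% / 21.45% = 0.2873
MRP = 6.78% − 2.34% = 4.44%
E(R) = 2.34% + 0.2873 × 4.44% = 3.62%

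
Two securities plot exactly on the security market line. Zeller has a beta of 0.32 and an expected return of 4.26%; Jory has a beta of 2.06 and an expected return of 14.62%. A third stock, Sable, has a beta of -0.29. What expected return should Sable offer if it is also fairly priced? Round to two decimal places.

0.63%

MRP (SML slope) = (14.62% − 4.26%) / (2.06 − 0.32) = 10.36% / 1.74 = 5.9540%
R_f (intercept) = 4.26% − 0.32 × 5.9540% = 2.3547%
E(R_Sable) = R_f + β × MRP = 2.3547% + -0.29 × 5.9540% = 0.63%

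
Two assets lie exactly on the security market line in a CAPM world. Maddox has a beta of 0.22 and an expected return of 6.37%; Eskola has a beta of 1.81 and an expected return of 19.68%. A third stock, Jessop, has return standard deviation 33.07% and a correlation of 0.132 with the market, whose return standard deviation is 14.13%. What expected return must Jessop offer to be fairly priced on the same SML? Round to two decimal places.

MRP = (19.68% − 6.37%) / (1.81 − 0.22) = 8.3711%
R_f = 6.37% − 0.22 × 8.3711% = 4.5284%
β_Jessop = ρ·σ_i/σ_m = 0.132 × 33.07 / 14.13 = 0.3089
E(R_Jessop) = R_f + β × MRP = 4.5284% + 0.3089 × 8.3711% = 7.11%

7.11%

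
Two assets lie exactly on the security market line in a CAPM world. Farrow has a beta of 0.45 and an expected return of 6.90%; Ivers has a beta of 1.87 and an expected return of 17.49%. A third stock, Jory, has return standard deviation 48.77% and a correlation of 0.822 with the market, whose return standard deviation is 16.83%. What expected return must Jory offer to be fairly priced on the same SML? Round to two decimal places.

21.31%

MRP = (17.49% − 6.90%) / (1.87 − 0.45) = 7.4577%
R_f = 6.90% − 0.45 × 7.4577% = 3.5440%
β_Jory = ρ·σ_i/σ_m = 0.822 × 48.77 / 16.83 = 2.3820
E(R_Jory) = R_f + β × MRP = 3.5440% + 2.3820 × 7.4577% = 21.31%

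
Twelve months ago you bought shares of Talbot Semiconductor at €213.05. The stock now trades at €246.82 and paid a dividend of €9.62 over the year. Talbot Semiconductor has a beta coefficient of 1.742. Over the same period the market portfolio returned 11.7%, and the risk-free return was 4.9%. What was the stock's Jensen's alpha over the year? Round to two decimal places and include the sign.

Realised HPR = (P1 + D1 − P0) / P0 = (246.82 + 9.62 − 213.05) / 213.05 = 43.39 / 213.05 = 20.3661%
MRP = 11.7% − 4.9% = 6.80%
CAPM required = R_f + β·MRP = 4.9% + 1.742 × 6.8% = 16.7456%
α = realised − required = 20.3661% − 16.7456% = +3.62%

+3.62%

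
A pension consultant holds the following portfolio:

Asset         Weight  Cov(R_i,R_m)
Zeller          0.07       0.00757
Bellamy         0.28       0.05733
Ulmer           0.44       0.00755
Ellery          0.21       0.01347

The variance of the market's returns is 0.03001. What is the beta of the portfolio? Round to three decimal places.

β_Zeller = 0.00757 / 0.03001 = 0.2522
β_Bellamy = 0.05733 / 0.03001 = 1.9104
β_Ulmer = 0.00755 / 0.03001 = 0.2516
β_Ellery = 0.01347 / 0.03001 = 0.4489
β_P = Σ w_i β_i = 0.07×0.2522 + 0.28×1.9104 + 0.44×0.2516 + 0.21×0.4489 = 0.7575

0.758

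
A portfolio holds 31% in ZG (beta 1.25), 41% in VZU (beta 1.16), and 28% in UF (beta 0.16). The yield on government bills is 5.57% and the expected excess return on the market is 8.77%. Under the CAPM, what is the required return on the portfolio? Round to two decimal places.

β_P = Σ w_i β_i = 0.31×1.25 + 0.41×1.16 + 0.28×0.16 = 0.9079
E(R_P) = R_f + β_P × MRP = 5.57% + 0.9079 × 8.77% = 13.53%

13.53%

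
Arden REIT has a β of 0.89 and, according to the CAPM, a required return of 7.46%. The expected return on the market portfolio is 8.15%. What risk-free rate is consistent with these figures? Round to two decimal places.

1.88%

E(R) = R_f + β(E(R_m) − R_f) = R_f(1 − β) + β·E(R_m)
7.46% = R_f × (1 − 0.89) + 0.89 × 8.15%
7.46% = R_f × 0.11 + 7.2535%
R_f = (7.46% − 7.2535%) / 0.11 = 1.88%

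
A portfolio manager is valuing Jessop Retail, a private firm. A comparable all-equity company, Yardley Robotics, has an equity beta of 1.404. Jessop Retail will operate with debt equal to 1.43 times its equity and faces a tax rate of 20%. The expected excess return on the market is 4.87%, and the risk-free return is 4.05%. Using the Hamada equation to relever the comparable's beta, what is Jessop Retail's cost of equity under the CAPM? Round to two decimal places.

β_L = β_U × [1 + (1 − t)(D/E)] = 1.404 × [1 + (1 − 0.20) × 1.43]
    = 1.404 × [1 + 0.80 × 1.43] = 1.404 × 2.1440 = 3.0102
E(R) = R_f + β_L × MRP = 4.05% + 3.0102 × 4.87% = 18.71%

18.71%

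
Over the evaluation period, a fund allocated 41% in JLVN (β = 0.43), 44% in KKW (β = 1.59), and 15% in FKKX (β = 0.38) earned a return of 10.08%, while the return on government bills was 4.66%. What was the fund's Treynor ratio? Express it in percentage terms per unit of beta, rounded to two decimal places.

β_P = 0.41×0.43 + 0.44×1.59 + 0.15×0.38 = 0.9329
Treynor = (R_P − R_f) / β_P = (10.08% − 4.66%) / 0.9329 = 5.42% / 0.9329 = 5.81%

5.81%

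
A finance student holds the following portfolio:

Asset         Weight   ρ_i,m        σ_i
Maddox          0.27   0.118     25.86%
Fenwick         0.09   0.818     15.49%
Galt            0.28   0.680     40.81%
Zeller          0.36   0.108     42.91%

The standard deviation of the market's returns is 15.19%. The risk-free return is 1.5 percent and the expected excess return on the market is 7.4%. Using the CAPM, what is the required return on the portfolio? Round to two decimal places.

7.06%

β_Maddox = 0.118 × 25.86% / 15.19% = 0.2009
β_Fenwick = 0.818 × 15.49% / 15.19% = 0.8342
β_Galt = 0.680 × 40.81% / 15.19% = 1.8269
β_Zeller = 0.108 × 42.91% / 15.19% = 0.3051
β_P = Σ w_i β_i = 0.27×0.2009 + 0.09×0.8342 + 0.28×1.8269 + 0.36×0.3051 = 0.7507
E(R_P) = R_f + β_P × MRP = 1.5% + 0.7507 × 7.4% = 7.06%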